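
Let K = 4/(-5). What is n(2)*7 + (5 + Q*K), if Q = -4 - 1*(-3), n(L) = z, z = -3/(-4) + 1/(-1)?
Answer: 81/20 ≈ 4.0500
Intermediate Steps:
z = -¼ (z = -3*(-¼) + 1*(-1) = ¾ - 1 = -¼ ≈ -0.25000)
n(L) = -¼
Q = -1 (Q = -4 + 3 = -1)
K = -⅘ (K = 4*(-⅕) = -⅘ ≈ -0.80000)
n(2)*7 + (5 + Q*K) = -¼*7 + (5 - 1*(-⅘)) = -7/4 + (5 + ⅘) = -7/4 + 29/5 = 81/20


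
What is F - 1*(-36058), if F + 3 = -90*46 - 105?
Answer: 31810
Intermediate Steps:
F = -4248 (F = -3 + (-90*46 - 105) = -3 + (-4140 - 105) = -3 - 4245 = -4248)
F - 1*(-36058) = -4248 - 1*(-36058) = -4248 + 36058 = 31810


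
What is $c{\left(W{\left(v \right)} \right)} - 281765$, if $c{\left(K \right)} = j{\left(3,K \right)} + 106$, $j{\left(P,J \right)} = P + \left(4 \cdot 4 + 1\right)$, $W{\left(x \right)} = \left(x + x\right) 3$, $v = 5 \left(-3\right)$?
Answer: $-281639$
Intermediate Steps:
$v = -15$
$W{\left(x \right)} = 6 x$ ($W{\left(x \right)} = 2 x 3 = 6 x$)
$j{\left(P,J \right)} = 17 + P$ ($j{\left(P,J \right)} = P + \left(16 + 1\right) = P + 17 = 17 + P$)
$c{\left(K \right)} = 126$ ($c{\left(K \right)} = \left(17 + 3\right) + 106 = 20 + 106 = 126$)
$c{\left(W{\left(v \right)} \right)} - 281765 = 126 - 281765 = -281639$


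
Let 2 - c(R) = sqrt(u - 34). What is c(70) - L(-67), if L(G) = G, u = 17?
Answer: 69 - I*sqrt(17) ≈ 69.0 - 4.1231*I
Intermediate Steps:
c(R) = 2 - I*sqrt(17) (c(R) = 2 - sqrt(17 - 34) = 2 - sqrt(-17) = 2 - I*sqrt(17))
c(70) - L(-67) = (2 - I*sqrt(17)) - 1*(-67) = (2 - I*sqrt(17)) + 67 = 69 - I*sqrt(17)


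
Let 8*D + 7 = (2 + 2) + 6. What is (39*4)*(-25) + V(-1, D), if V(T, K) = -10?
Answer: -3910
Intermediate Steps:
D = 3/8 (D = -7/8 + ((2 + 2) + 6)/8 = -7/8 + (4 + 6)/8 = -7/8 + (⅛)*10 = -7/8 + 5/4 = 3/8 ≈ 0.37500)
(39*4)*(-25) + V(-1, D) = (39*4)*(-25) - 10 = 156*(-25) - 10 = -3900 - 10 = -3910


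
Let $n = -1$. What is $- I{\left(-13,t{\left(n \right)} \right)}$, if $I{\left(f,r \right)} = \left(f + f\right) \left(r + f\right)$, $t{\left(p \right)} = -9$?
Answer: $-572$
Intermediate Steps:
$I{\left(f,r \right)} = 2 f \left(f + r\right)$
$- I{\left(-13,t{\left(n \right)} \right)} = - 2 \left(-13\right) \left(-13 - 9\right) = - 2 \left(-13\right) \left(-22\right) = \left(-1\right) 572 = -572$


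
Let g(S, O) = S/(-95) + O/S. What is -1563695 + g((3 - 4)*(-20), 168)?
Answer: -148550247/95 ≈ -1.5637e+6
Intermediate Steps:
g(S, O) = -S/95 + O/S (g(S, O) = S*(-1/95) + O/S = -S/95 + O/S)
-1563695 + g((3 - 4)*(-20), 168) = -1563695 + (-(3 - 4)*(-20)/95 + 168/(((3 - 4)*(-20)))) = -1563695 + (-(-1)*(-20)/95 + 168/((-1*(-20)))) = -1563695 + (-1/95*20 + 168/20) = -1563695 + (-4/19 + 168*(1/20)) = -1563695 + (-4/19 + 42/5) = -1563695 + 778/95 = -148550247/95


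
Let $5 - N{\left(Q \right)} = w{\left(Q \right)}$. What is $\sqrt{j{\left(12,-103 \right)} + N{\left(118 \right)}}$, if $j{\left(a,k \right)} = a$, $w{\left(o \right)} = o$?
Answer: $i \sqrt{101} \approx 10.05 i$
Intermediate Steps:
$N{\left(Q \right)} = 5 - Q$
$\sqrt{j{\left(12,-103 \right)} + N{\left(118 \right)}} = \sqrt{12 + \left(5 - 118\right)} = \sqrt{12 - 113} = \sqrt{-101} = i \sqrt{101}$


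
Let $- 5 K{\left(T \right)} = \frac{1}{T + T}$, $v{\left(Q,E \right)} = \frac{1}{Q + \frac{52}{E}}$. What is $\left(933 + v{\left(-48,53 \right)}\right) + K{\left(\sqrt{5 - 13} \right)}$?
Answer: $\frac{2324983}{2492} + \frac{i \sqrt{2}}{40} \approx 932.98 + 0.035355 i$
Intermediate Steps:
$K{\left(T \right)} = - \frac{1}{10 T}$ ($K{\left(T \right)} = - \frac{1}{5 \left(T + T\right)} = - \frac{1}{5 \cdot 2 T} = - \frac{\frac{1}{2} \frac{1}{T}}{5} = - \frac{1}{10 T}$)
$\left(933 + v{\left(-48,53 \right)}\right) + K{\left(\sqrt{5 - 13} \right)} = \left(933 + \frac{53}{52 + 53 \left(-48\right)}\right) - \frac{1}{10 \sqrt{5 - 13}} = \left(933 + \frac{53}{52 - 2544}\right) - \frac{1}{10 \sqrt{-8}} = \left(933 + \frac{53}{-2492}\right) - \frac{1}{10 \cdot 2 i \sqrt{2}} = \left(933 + 53 \left(- \frac{1}{2492}\right)\right) - \frac{\left(- \frac{1}{4}\right) i \sqrt{2}}{10} = \left(933 - \frac{53}{2492}\right) + \frac{i \sqrt{2}}{40} = \frac{2324983}{2492} + \frac{i \sqrt{2}}{40}$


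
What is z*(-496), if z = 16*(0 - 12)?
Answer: 95232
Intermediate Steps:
z = -192 (z = 16*(-12) = -192)
z*(-496) = -192*(-496) = 95232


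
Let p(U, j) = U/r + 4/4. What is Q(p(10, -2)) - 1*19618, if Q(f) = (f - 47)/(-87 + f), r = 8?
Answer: -6650323/339 ≈ -19617.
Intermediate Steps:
p(U, j) = 1 + U/8 (p(U, j) = U/8 + 4/4 = U*(⅛) + 4*(¼) = U/8 + 1 = 1 + U/8)
Q(f) = (-47 + f)/(-87 + f)
Q(p(10, -2)) - 1*19618 = (-47 + (1 + (⅛)*10))/(-87 + (1 + (⅛)*10)) - 1*19618 = (-47 + (1 + 5/4))/(-87 + (1 + 5/4)) - 19618 = (-47 + 9/4)/(-87 + 9/4) - 19618 = -179/4/(-339/4) - 19618 = -4/339*(-179/4) - 19618 = 179/339 - 19618 = -6650323/339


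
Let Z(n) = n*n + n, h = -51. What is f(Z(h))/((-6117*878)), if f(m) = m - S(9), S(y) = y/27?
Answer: -7649/16112178 ≈ -0.00047473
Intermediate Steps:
Z(n) = n + n² (Z(n) = n² + n = n + n²)
S(y) = y/27 (S(y) = y*(1/27) = y/27)
f(m) = -⅓ + m (f(m) = m - 9/27 = m - 1*⅓ = m - ⅓ = -⅓ + m)
f(Z(h))/((-6117*878)) = (-⅓ - 51*(1 - 51))/((-6117*878)) = (-⅓ - 51*(-50))/(-5370726) = (-⅓ + 2550)*(-1/5370726) = (7649/3)*(-1/5370726) = -7649/16112178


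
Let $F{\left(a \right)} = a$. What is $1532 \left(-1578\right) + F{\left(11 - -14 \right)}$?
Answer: $-2417471$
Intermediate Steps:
$1532 \left(-1578\right) + F{\left(11 - -14 \right)} = 1532 \left(-1578\right) + \left(11 - -14\right) = -2417496 + \left(11 + 14\right) = -2417496 + 25 = -2417471$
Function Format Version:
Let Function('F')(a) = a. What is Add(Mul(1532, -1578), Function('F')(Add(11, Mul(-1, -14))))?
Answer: -2417471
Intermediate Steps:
Add(Mul(1532, -1578), Function('F')(Add(11, Mul(-1, -14)))) = Add(Mul(1532, -1578), Add(11, Mul(-1, -14))) = Add(-2417496, Add(11, 14)) = Add(-2417496, 25) = -2417471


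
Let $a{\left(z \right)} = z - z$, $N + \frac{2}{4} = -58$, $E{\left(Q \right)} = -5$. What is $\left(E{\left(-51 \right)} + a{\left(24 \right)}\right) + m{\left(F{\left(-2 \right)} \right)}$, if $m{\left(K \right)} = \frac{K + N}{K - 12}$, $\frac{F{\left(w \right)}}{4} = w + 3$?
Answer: $\frac{29}{16} \approx 1.8125$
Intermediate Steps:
$N = - \frac{117}{2}$ ($N = - \frac{1}{2} - 58 = - \frac{117}{2} \approx -58.5$)
$a{\left(z \right)} = 0$
$F{\left(w \right)} = 12 + 4 w$ ($F{\left(w \right)} = 4 \left(w + 3\right) = 4 \left(3 + w\right) = 12 + 4 w$)
$m{\left(K \right)} = \frac{- \frac{117}{2} + K}{-12 + K}$ ($m{\left(K \right)} = \frac{K - \frac{117}{2}}{K - 12} = \frac{- \frac{117}{2} + K}{-12 + K}$)
$\left(E{\left(-51 \right)} + a{\left(24 \right)}\right) + m{\left(F{\left(-2 \right)} \right)} = \left(-5 + 0\right) + \frac{- \frac{117}{2} + \left(12 + 4 \left(-2\right)\right)}{-12 + \left(12 + 4 \left(-2\right)\right)} = -5 + \frac{- \frac{117}{2} + \left(12 - 8\right)}{-12 + \left(12 - 8\right)} = -5 + \frac{- \frac{117}{2} + 4}{-12 + 4} = -5 + \frac{1}{-8} \left(- \frac{109}{2}\right) = -5 - - \frac{109}{16} = -5 + \frac{109}{16} = \frac{29}{16}$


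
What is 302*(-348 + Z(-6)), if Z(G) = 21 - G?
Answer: -96942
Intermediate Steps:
302*(-348 + Z(-6)) = 302*(-348 + (21 - 1*(-6))) = 302*(-348 + (21 + 6)) = 302*(-348 + 27) = 302*(-321) = -96942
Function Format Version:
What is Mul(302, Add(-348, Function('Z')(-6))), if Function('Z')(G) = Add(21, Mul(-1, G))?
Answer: -96942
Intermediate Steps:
Mul(302, Add(-348, Function('Z')(-6))) = Mul(302, Add(-348, Add(21, Mul(-1, -6)))) = Mul(302, Add(-348, Add(21, 6))) = Mul(302, Add(-348, 27)) = Mul(302, -321) = -96942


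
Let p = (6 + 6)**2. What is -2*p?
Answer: -288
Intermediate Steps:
p = 144 (p = 12**2 = 144)
-2*p = -2*144 = -288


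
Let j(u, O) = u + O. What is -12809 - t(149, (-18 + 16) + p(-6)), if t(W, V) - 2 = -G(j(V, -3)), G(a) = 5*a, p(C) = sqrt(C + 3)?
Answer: -12836 + 5*I*sqrt(3) ≈ -12836.0 + 8.6602*I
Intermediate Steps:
j(u, O) = O + u
p(C) = sqrt(3 + C)
t(W, V) = 17 - 5*V (t(W, V) = 2 - 5*(-3 + V) = 2 - (-15 + 5*V) = 2 + (15 - 5*V) = 17 - 5*V)
-12809 - t(149, (-18 + 16) + p(-6)) = -12809 - (17 - 5*((-18 + 16) + sqrt(3 - 6))) = -12809 - (17 - 5*(-2 + sqrt(-3))) = -12809 - (17 - 5*(-2 + I*sqrt(3))) = -12809 - (17 + (10 - 5*I*sqrt(3))) = -12809 - (27 - 5*I*sqrt(3)) = -12809 + (-27 + 5*I*sqrt(3)) = -12836 + 5*I*sqrt(3)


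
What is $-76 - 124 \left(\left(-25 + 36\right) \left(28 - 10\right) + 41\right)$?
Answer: $-29712$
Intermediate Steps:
$-76 - 124 \left(\left(-25 + 36\right) \left(28 - 10\right) + 41\right) = -76 - 124 \left(11 \cdot 18 + 41\right) = -76 - 124 \left(198 + 41\right) = -76 - 29636 = -29712$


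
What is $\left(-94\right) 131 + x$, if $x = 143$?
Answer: $-12171$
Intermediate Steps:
$\left(-94\right) 131 + x = \left(-94\right) 131 + 143 = -12314 + 143 = -12171$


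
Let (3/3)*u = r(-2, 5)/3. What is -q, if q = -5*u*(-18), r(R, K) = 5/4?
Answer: -75/2 ≈ -37.500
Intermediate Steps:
r(R, K) = 5/4 (r(R, K) = 5*(¼) = 5/4)
u = 5/12 (u = (5/4)/3 = (5/4)*(⅓) = 5/12 ≈ 0.41667)
q = 75/2 (q = -5*5/12*(-18) = -25/12*(-18) = 75/2 ≈ 37.500)
-q = -1*75/2 = -75/2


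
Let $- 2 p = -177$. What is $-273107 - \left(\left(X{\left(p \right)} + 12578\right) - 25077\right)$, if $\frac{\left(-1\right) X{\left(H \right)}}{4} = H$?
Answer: $-260254$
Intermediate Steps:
$p = \frac{177}{2}$ ($p = \left(- \frac{1}{2}\right) \left(-177\right) = \frac{177}{2} \approx 88.5$)
$X{\left(H \right)} = - 4 H$
$-273107 - \left(\left(X{\left(p \right)} + 12578\right) - 25077\right) = -273107 - \left(\left(\left(-4\right) \frac{177}{2} + 12578\right) - 25077\right) = -273107 - \left(\left(-354 + 12578\right) - 25077\right) = -273107 - \left(12224 - 25077\right) = -273107 - -12853 = -273107 + 12853 = -260254$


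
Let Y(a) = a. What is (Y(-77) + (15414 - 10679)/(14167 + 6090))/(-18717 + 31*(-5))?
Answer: 777527/191145052 ≈ 0.0040677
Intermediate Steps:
(Y(-77) + (15414 - 10679)/(14167 + 6090))/(-18717 + 31*(-5)) = (-77 + (15414 - 10679)/(14167 + 6090))/(-18717 + 31*(-5)) = (-77 + 4735/20257)/(-18717 - 155) = (-77 + 4735*(1/20257))/(-18872) = (-77 + 4735/20257)*(-1/18872) = -1555054/20257*(-1/18872) = 777527/191145052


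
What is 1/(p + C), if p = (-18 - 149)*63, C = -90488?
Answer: -1/101009 ≈ -9.9001e-6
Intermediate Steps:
p = -10521 (p = -167*63 = -10521)
1/(p + C) = 1/(-10521 - 90488) = 1/(-101009) = -1/101009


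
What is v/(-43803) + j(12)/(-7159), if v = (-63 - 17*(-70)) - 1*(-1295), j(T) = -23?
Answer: -16331629/313585677 ≈ -0.052080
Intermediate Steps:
v = 2422 (v = (-63 + 1190) + 1295 = 1127 + 1295 = 2422)
v/(-43803) + j(12)/(-7159) = 2422/(-43803) - 23/(-7159) = 2422*(-1/43803) - 23*(-1/7159) = -2422/43803 + 23/7159 = -16331629/313585677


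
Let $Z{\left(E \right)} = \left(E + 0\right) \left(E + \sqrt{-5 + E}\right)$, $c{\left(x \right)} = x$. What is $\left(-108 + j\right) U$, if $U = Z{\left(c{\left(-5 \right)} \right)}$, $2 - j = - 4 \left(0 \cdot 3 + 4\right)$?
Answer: $-2250 + 450 i \sqrt{10} \approx -2250.0 + 1423.0 i$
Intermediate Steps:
$j = 18$ ($j = 2 - - 4 \left(0 \cdot 3 + 4\right) = 2 - - 4 \left(0 + 4\right) = 2 - \left(-4\right) 4 = 2 - -16 = 2 + 16 = 18$)
$Z{\left(E \right)} = E \left(E + \sqrt{-5 + E}\right)$
$U = 25 - 5 i \sqrt{10}$ ($U = - 5 \left(-5 + \sqrt{-5 - 5}\right) = - 5 \left(-5 + \sqrt{-10}\right) = - 5 \left(-5 + i \sqrt{10}\right) = 25 - 5 i \sqrt{10} \approx 25.0 - 15.811 i$)
$\left(-108 + j\right) U = \left(-108 + 18\right) \left(25 - 5 i \sqrt{10}\right) = - 90 \left(25 - 5 i \sqrt{10}\right) = -2250 + 450 i \sqrt{10}$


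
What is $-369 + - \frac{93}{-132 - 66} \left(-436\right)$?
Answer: $- \frac{18935}{33} \approx -573.79$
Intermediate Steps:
$-369 + - \frac{93}{-132 - 66} \left(-436\right) = -369 + - \frac{93}{-198} \left(-436\right) = -369 + \left(-93\right) \left(- \frac{1}{198}\right) \left(-436\right) = -369 + \frac{31}{66} \left(-436\right) = -369 - \frac{6758}{33} = - \frac{18935}{33}$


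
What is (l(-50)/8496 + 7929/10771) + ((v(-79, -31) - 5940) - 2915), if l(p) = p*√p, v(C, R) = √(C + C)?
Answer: -95369276/10771 + I*√158 - 125*I*√2/4248 ≈ -8854.3 + 12.528*I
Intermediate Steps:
v(C, R) = √2*√C (v(C, R) = √(2*C) = √2*√C)
l(p) = p^(3/2)
(l(-50)/8496 + 7929/10771) + ((v(-79, -31) - 5940) - 2915) = ((-50)^(3/2)/8496 + 7929/10771) + ((√2*√(-79) - 5940) - 2915) = (-250*I*√2*(1/8496) + 7929*(1/10771)) + ((√2*(I*√79) - 5940) - 2915) = (-125*I*√2/4248 + 7929/10771) + ((I*√158 - 5940) - 2915) = (7929/10771 - 125*I*√2/4248) + ((-5940 + I*√158) - 2915) = (7929/10771 - 125*I*√2/4248) + (-8855 + I*√158) = -95369276/10771 + I*√158 - 125*I*√2/4248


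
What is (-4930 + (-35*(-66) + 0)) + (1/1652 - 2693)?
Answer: -8777075/1652 ≈ -5313.0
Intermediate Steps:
(-4930 + (-35*(-66) + 0)) + (1/1652 - 2693) = (-4930 + (2310 + 0)) + (1/1652 - 2693) = (-4930 + 2310) - 4448835/1652 = -2620 - 4448835/1652 = -8777075/1652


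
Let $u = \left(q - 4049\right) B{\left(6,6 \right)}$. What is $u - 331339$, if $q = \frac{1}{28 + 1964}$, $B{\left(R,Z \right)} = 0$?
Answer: $-331339$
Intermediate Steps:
$q = \frac{1}{1992} \approx 0.00050201$
$u = 0$ ($u = \left(\frac{1}{1992} - 4049\right) 0 = \left(- \frac{8065607}{1992}\right) 0 = 0$)
$u - 331339 = 0 - 331339 = -331339$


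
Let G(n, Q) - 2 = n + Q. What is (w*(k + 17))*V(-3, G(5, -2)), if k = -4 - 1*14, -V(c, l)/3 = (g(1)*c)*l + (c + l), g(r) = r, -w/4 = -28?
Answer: -4368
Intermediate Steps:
w = 112 (w = -4*(-28) = 112)
G(n, Q) = 2 + Q + n (G(n, Q) = 2 + (n + Q) = 2 + (Q + n) = 2 + Q + n)
V(c, l) = -3*c - 3*l - 3*c*l (V(c, l) = -3*((1*c)*l + (c + l)) = -3*(c*l + (c + l)) = -3*(c + l + c*l) = -3*c - 3*l - 3*c*l)
k = -18 (k = -4 - 14 = -18)
(w*(k + 17))*V(-3, G(5, -2)) = (112*(-18 + 17))*(-3*(-3) - 3*(2 - 2 + 5) - 3*(-3)*(2 - 2 + 5)) = (112*(-1))*(9 - 3*5 - 3*(-3)*5) = -112*(9 - 15 + 45) = -112*39 = -4368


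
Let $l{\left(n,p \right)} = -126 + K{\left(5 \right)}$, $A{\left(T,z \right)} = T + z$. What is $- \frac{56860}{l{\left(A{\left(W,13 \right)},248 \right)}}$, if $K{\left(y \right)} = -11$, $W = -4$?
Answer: $\frac{56860}{137} \approx 415.04$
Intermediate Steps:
$l{\left(n,p \right)} = -137$ ($l{\left(n,p \right)} = -126 - 11 = -137$)
$- \frac{56860}{l{\left(A{\left(W,13 \right)},248 \right)}} = - \frac{56860}{-137} = \left(-56860\right) \left(- \frac{1}{137}\right) = \frac{56860}{137}$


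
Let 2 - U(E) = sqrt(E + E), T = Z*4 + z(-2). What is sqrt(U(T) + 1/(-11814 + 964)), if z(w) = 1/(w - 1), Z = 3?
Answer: sqrt(84756294 - 14126700*sqrt(210))/6510 ≈ 1.6824*I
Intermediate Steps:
z(w) = 1/(-1 + w)
T = 35/3 (T = 3*4 + 1/(-1 - 2) = 12 + 1/(-3) = 12 - 1/3 = 35/3 ≈ 11.667)
U(E) = 2 - sqrt(2)*sqrt(E) (U(E) = 2 - sqrt(E + E) = 2 - sqrt(2*E) = 2 - sqrt(2)*sqrt(E))
sqrt(U(T) + 1/(-11814 + 964)) = sqrt((2 - sqrt(2)*sqrt(35/3)) + 1/(-11814 + 964)) = sqrt((2 - sqrt(2)*sqrt(105)/3) + 1/(-10850)) = sqrt((2 - sqrt(210)/3) - 1/10850) = sqrt(21699/10850 - sqrt(210)/3)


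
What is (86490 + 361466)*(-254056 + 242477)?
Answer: -5186882524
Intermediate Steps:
(86490 + 361466)*(-254056 + 242477) = 447956*(-11579) = -5186882524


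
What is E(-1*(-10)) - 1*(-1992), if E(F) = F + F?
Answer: 2012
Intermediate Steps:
E(F) = 2*F
E(-1*(-10)) - 1*(-1992) = 2*(-1*(-10)) - 1*(-1992) = 2*10 + 1992 = 20 + 1992 = 2012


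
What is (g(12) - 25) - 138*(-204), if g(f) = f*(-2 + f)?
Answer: 28247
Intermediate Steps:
(g(12) - 25) - 138*(-204) = (12*(-2 + 12) - 25) - 138*(-204) = (12*10 - 25) + 28152 = (120 - 25) + 28152 = 95 + 28152 = 28247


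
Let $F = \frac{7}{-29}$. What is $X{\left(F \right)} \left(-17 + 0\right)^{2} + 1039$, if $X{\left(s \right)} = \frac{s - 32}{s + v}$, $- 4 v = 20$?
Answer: $\frac{428143}{152} \approx 2816.7$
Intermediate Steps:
$v = -5$ ($v = \left(- \frac{1}{4}\right) 20 = -5$)
$F = - \frac{7}{29}$ ($F = 7 \left(- \frac{1}{29}\right) = - \frac{7}{29} \approx -0.24138$)
$X{\left(s \right)} = \frac{-32 + s}{-5 + s}$ ($X{\left(s \right)} = \frac{s - 32}{s - 5} = \frac{s - 32}{-5 + s} = \frac{-32 + s}{-5 + s}$)
$X{\left(F \right)} \left(-17 + 0\right)^{2} + 1039 = \frac{-32 - \frac{7}{29}}{-5 - \frac{7}{29}} \left(-17 + 0\right)^{2} + 1039 = \frac{1}{- \frac{152}{29}} \left(- \frac{935}{29}\right) \left(-17\right)^{2} + 1039 = \left(- \frac{29}{152}\right) \left(- \frac{935}{29}\right) 289 + 1039 = \frac{935}{152} \cdot 289 + 1039 = \frac{270215}{152} + 1039 = \frac{428143}{152}$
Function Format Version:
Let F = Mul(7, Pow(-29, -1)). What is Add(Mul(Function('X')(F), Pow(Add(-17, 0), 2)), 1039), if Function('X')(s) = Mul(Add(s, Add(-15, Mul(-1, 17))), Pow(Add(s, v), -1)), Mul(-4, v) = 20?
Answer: Rational(428143, 152) ≈ 2816.7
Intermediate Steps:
v = -5 (v = Mul(Rational(-1, 4), 20) = -5)
F = Rational(-7, 29) (F = Mul(7, Rational(-1, 29)) = Rational(-7, 29) ≈ -0.24138)
Function('X')(s) = Mul(Pow(Add(-5, s), -1), Add(-32, s)) (Function('X')(s) = Mul(Add(s, Add(-15, Mul(-1, 17))), Pow(Add(s, -5), -1)) = Mul(Add(s, Add(-15, -17)), Pow(Add(-5, s), -1)) = Mul(Add(s, -32), Pow(Add(-5, s), -1)) = Mul(Add(-32, s), Pow(Add(-5, s), -1)) = Mul(Pow(Add(-5, s), -1), Add(-32, s)))
Add(Mul(Function('X')(F), Pow(Add(-17, 0), 2)), 1039) = Add(Mul(Mul(Pow(Add(-5, Rational(-7, 29)), -1), Add(-32, Rational(-7, 29))), Pow(Add(-17, 0), 2)), 1039) = Add(Mul(Mul(Pow(Rational(-152, 29), -1), Rational(-935, 29)), Pow(-17, 2)), 1039) = Add(Mul(Mul(Rational(-29, 152), Rational(-935, 29)), 289), 1039) = Add(Mul(Rational(935, 152), 289), 1039) = Add(Rational(270215, 152), 1039) = Rational(428143, 152)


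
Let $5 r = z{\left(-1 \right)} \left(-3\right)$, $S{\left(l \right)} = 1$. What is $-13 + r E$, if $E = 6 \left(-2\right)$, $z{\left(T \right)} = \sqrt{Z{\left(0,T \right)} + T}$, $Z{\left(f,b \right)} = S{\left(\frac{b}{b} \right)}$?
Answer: $-13$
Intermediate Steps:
$Z{\left(f,b \right)} = 1$
$z{\left(T \right)} = \sqrt{1 + T}$
$r = 0$ ($r = \frac{\sqrt{1 - 1} \left(-3\right)}{5} = \frac{\sqrt{0} \left(-3\right)}{5} = \frac{0 \left(-3\right)}{5} = \frac{1}{5} \cdot 0 = 0$)
$E = -12$
$-13 + r E = -13 + 0 \left(-12\right) = -13 + 0 = -13$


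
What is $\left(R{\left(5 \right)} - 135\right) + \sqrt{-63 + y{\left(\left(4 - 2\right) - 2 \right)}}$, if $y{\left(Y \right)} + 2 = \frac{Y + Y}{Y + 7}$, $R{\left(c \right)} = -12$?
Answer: $-147 + i \sqrt{65} \approx -147.0 + 8.0623 i$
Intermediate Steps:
$y{\left(Y \right)} = -2 + \frac{2 Y}{7 + Y}$ ($y{\left(Y \right)} = -2 + \frac{Y + Y}{Y + 7} = -2 + \frac{2 Y}{7 + Y}$)
$\left(R{\left(5 \right)} - 135\right) + \sqrt{-63 + y{\left(\left(4 - 2\right) - 2 \right)}} = \left(-12 - 135\right) + \sqrt{-63 - \frac{14}{7 + \left(\left(4 - 2\right) - 2\right)}} = \left(-12 - 135\right) + \sqrt{-63 - \frac{14}{7 + \left(2 - 2\right)}} = -147 + \sqrt{-63 - \frac{14}{7 + 0}} = -147 + \sqrt{-63 - \frac{14}{7}} = -147 + \sqrt{-63 - 2} = -147 + \sqrt{-65} = -147 + i \sqrt{65}$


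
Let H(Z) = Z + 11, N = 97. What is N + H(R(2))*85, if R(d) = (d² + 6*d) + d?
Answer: 2562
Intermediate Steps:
R(d) = d² + 7*d
H(Z) = 11 + Z
N + H(R(2))*85 = 97 + (11 + 2*(7 + 2))*85 = 97 + (11 + 2*9)*85 = 97 + (11 + 18)*85 = 97 + 29*85 = 97 + 2465 = 2562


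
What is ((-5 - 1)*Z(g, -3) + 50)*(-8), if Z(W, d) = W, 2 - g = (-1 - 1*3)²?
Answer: -1072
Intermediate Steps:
g = -14 (g = 2 - (-1 - 1*3)² = 2 - (-1 - 3)² = 2 - 1*(-4)² = 2 - 1*16 = 2 - 16 = -14)
((-5 - 1)*Z(g, -3) + 50)*(-8) = ((-5 - 1)*(-14) + 50)*(-8) = (-6*(-14) + 50)*(-8) = (84 + 50)*(-8) = 134*(-8) = -1072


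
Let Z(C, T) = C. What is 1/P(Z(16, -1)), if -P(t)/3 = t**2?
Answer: -1/768 ≈ -0.0013021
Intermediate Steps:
P(t) = -3*t**2
1/P(Z(16, -1)) = 1/(-3*16**2) = 1/(-3*256) = 1/(-768) = -1/768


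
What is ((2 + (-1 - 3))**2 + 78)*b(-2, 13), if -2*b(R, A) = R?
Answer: 82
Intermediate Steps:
b(R, A) = -R/2
((2 + (-1 - 3))**2 + 78)*b(-2, 13) = ((2 + (-1 - 3))**2 + 78)*(-1/2*(-2)) = ((2 - 4)**2 + 78)*1 = ((-2)**2 + 78)*1 = (4 + 78)*1 = 82*1 = 82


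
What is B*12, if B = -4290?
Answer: -51480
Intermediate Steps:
B*12 = -4290*12 = -51480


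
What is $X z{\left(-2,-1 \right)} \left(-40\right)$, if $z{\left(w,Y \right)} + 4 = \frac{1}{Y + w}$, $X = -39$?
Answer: $-6760$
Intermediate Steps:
$z{\left(w,Y \right)} = -4 + \frac{1}{Y + w}$
$X z{\left(-2,-1 \right)} \left(-40\right) = - 39 \frac{1 - -4 - -8}{-1 - 2} \left(-40\right) = - 39 \frac{1 + 4 + 8}{-3} \left(-40\right) = - 39 \left(\left(- \frac{1}{3}\right) 13\right) \left(-40\right) = \left(-39\right) \left(- \frac{13}{3}\right) \left(-40\right) = 169 \left(-40\right) = -6760$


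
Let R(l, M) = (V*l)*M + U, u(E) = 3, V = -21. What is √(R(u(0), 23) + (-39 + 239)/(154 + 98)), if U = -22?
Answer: I*√648361/21 ≈ 38.343*I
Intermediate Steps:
R(l, M) = -22 - 21*M*l (R(l, M) = (-21*l)*M - 22 = -21*M*l - 22 = -22 - 21*M*l)
√(R(u(0), 23) + (-39 + 239)/(154 + 98)) = √((-22 - 21*23*3) + (-39 + 239)/(154 + 98)) = √((-22 - 1449) + 200/252) = √(-1471 + 200*(1/252)) = √(-1471 + 50/63) = √(-92623/63) = I*√648361/21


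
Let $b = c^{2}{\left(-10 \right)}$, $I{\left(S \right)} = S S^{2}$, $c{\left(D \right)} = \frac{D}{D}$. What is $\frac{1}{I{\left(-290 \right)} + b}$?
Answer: $- \frac{1}{24388999} \approx -4.1002 \cdot 10^{-8}$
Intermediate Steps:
$c{\left(D \right)} = 1$
$I{\left(S \right)} = S^{3}$
$b = 1$ ($b = 1^{2} = 1$)
$\frac{1}{I{\left(-290 \right)} + b} = \frac{1}{\left(-290\right)^{3} + 1} = \frac{1}{-24389000 + 1} = \frac{1}{-24388999} = - \frac{1}{24388999}$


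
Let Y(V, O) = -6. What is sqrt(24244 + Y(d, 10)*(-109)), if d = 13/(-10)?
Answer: sqrt(24898) ≈ 157.79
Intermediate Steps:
d = -13/10 (d = 13*(-1/10) = -13/10 ≈ -1.3000)
sqrt(24244 + Y(d, 10)*(-109)) = sqrt(24244 - 6*(-109)) = sqrt(24244 + 654) = sqrt(24898)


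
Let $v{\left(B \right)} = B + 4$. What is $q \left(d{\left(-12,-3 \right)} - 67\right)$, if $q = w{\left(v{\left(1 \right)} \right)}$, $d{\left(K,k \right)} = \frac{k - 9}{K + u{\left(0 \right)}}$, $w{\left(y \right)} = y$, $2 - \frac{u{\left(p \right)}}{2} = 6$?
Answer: $-332$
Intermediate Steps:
$u{\left(p \right)} = -8$ ($u{\left(p \right)} = 4 - 12 = -8$)
$v{\left(B \right)} = 4 + B$
$d{\left(K,k \right)} = \frac{-9 + k}{-8 + K}$ ($d{\left(K,k \right)} = \frac{k - 9}{K - 8} = \frac{-9 + k}{-8 + K}$)
$q = 5$ ($q = 4 + 1 = 5$)
$q \left(d{\left(-12,-3 \right)} - 67\right) = 5 \left(\frac{-9 - 3}{-8 - 12} - 67\right) = 5 \left(\frac{1}{-20} \left(-12\right) - 67\right) = 5 \left(\left(- \frac{1}{20}\right) \left(-12\right) - 67\right) = 5 \left(\frac{3}{5} - 67\right) = 5 \left(- \frac{332}{5}\right) = -332$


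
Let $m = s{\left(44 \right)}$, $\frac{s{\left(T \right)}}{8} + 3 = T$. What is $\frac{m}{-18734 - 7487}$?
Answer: $- \frac{328}{26221} \approx -0.012509$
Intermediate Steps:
$s{\left(T \right)} = -24 + 8 T$
$m = 328$ ($m = -24 + 8 \cdot 44 = -24 + 352 = 328$)
$\frac{m}{-18734 - 7487} = \frac{328}{-18734 - 7487} = \frac{328}{-26221} = 328 \left(- \frac{1}{26221}\right) = - \frac{328}{26221}$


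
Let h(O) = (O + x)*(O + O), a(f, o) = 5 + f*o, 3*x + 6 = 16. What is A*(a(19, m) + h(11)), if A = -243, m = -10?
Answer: -31671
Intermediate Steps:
x = 10/3 (x = -2 + (⅓)*16 = -2 + 16/3 = 10/3 ≈ 3.3333)
h(O) = 2*O*(10/3 + O) (h(O) = (O + 10/3)*(O + O) = (10/3 + O)*(2*O) = 2*O*(10/3 + O))
A*(a(19, m) + h(11)) = -243*((5 + 19*(-10)) + (⅔)*11*(10 + 3*11)) = -243*((5 - 190) + (⅔)*11*(10 + 33)) = -243*(-185 + (⅔)*11*43) = -243*(-185 + 946/3) = -243*391/3 = -31671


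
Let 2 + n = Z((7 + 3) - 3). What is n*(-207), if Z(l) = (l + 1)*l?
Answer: -11178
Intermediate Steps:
Z(l) = l*(1 + l) (Z(l) = (1 + l)*l = l*(1 + l))
n = 54 (n = -2 + ((7 + 3) - 3)*(1 + ((7 + 3) - 3)) = -2 + (10 - 3)*(1 + (10 - 3)) = -2 + 7*(1 + 7) = -2 + 7*8 = -2 + 56 = 54)
n*(-207) = 54*(-207) = -11178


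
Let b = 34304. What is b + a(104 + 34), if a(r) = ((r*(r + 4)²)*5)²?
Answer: 193576021219904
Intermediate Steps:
a(r) = 25*r²*(4 + r)⁴ (a(r) = ((r*(4 + r)²)*5)² = (5*r*(4 + r)²)² = 25*r²*(4 + r)⁴)
b + a(104 + 34) = 34304 + 25*(104 + 34)²*(4 + (104 + 34))⁴ = 34304 + 25*138²*(4 + 138)⁴ = 34304 + 25*19044*142⁴ = 34304 + 25*19044*406586896 = 34304 + 193576021185600 = 193576021219904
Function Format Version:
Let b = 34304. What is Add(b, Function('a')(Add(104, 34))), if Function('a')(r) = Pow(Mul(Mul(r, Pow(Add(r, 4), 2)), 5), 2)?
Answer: 193576021219904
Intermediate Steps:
Function('a')(r) = Mul(25, Pow(r, 2), Pow(Add(4, r), 4)) (Function('a')(r) = Pow(Mul(Mul(r, Pow(Add(4, r), 2)), 5), 2) = Pow(Mul(5, r, Pow(Add(4, r), 2)), 2) = Mul(25, Pow(r, 2), Pow(Add(4, r), 4)))
Add(b, Function('a')(Add(104, 34))) = Add(34304, Mul(25, Pow(Add(104, 34), 2), Pow(Add(4, Add(104, 34)), 4))) = Add(34304, Mul(25, Pow(138, 2), Pow(Add(4, 138), 4))) = Add(34304, Mul(25, 19044, Pow(142, 4))) = Add(34304, Mul(25, 19044, 406586896)) = Add(34304, 193576021185600) = 193576021219904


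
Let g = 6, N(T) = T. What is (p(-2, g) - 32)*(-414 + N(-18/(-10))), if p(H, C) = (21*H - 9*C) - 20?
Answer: 305028/5 ≈ 61006.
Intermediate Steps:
p(H, C) = -20 - 9*C + 21*H (p(H, C) = (-9*C + 21*H) - 20 = -20 - 9*C + 21*H)
(p(-2, g) - 32)*(-414 + N(-18/(-10))) = ((-20 - 9*6 + 21*(-2)) - 32)*(-414 - 18/(-10)) = ((-20 - 54 - 42) - 32)*(-414 - 18*(-⅒)) = (-116 - 32)*(-414 + 9/5) = -148*(-2061/5) = 305028/5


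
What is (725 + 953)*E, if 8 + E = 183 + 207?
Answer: 640996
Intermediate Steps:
E = 382 (E = -8 + (183 + 207) = -8 + 390 = 382)
(725 + 953)*E = (725 + 953)*382 = 1678*382 = 640996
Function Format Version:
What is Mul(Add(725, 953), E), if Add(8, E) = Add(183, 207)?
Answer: 640996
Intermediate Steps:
E = 382 (E = Add(-8, Add(183, 207)) = Add(-8, 390) = 382)
Mul(Add(725, 953), E) = Mul(Add(725, 953), 382) = Mul(1678, 382) = 640996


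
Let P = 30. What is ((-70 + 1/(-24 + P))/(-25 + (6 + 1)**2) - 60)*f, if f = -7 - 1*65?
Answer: 9059/2 ≈ 4529.5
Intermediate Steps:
f = -72 (f = -7 - 65 = -72)
((-70 + 1/(-24 + P))/(-25 + (6 + 1)**2) - 60)*f = ((-70 + 1/(-24 + 30))/(-25 + (6 + 1)**2) - 60)*(-72) = ((-70 + 1/6)/(-25 + 7**2) - 60)*(-72) = ((-70 + 1/6)/(-25 + 49) - 60)*(-72) = (-419/6/24 - 60)*(-72) = (-419/6*1/24 - 60)*(-72) = (-419/144 - 60)*(-72) = -9059/144*(-72) = 9059/2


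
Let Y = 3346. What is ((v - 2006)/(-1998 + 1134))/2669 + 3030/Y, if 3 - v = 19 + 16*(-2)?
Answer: 1748471755/1928982384 ≈ 0.90642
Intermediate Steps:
v = 16 (v = 3 - (19 + 16*(-2)) = 3 - (19 - 32) = 3 - 1*(-13) = 3 + 13 = 16)
((v - 2006)/(-1998 + 1134))/2669 + 3030/Y = ((16 - 2006)/(-1998 + 1134))/2669 + 3030/3346 = -1990/(-864)*(1/2669) + 3030*(1/3346) = -1990*(-1/864)*(1/2669) + 1515/1673 = (995/432)*(1/2669) + 1515/1673 = 995/1153008 + 1515/1673 = 1748471755/1928982384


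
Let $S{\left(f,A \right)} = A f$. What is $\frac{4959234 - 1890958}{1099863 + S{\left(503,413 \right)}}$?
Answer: $\frac{1534138}{653801} \approx 2.3465$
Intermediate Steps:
$\frac{4959234 - 1890958}{1099863 + S{\left(503,413 \right)}} = \frac{4959234 - 1890958}{1099863 + 413 \cdot 503} = \frac{3068276}{1099863 + 207739} = \frac{3068276}{1307602} = 3068276 \cdot \frac{1}{1307602} = \frac{1534138}{653801}$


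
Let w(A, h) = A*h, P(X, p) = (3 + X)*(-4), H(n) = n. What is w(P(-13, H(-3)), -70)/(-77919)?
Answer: 2800/77919 ≈ 0.035935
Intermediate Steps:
P(X, p) = -12 - 4*X
w(P(-13, H(-3)), -70)/(-77919) = ((-12 - 4*(-13))*(-70))/(-77919) = ((-12 + 52)*(-70))*(-1/77919) = (40*(-70))*(-1/77919) = -2800*(-1/77919) = 2800/77919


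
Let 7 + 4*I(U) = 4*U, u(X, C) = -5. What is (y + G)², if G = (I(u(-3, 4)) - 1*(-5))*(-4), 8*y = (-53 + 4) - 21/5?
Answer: 49/400 ≈ 0.12250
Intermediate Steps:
I(U) = -7/4 + U (I(U) = -7/4 + (4*U)/4 = -7/4 + U)
y = -133/20 (y = ((-53 + 4) - 21/5)/8 = (-49 - 21*⅕)/8 = (-49 - 21/5)/8 = (⅛)*(-266/5) = -133/20 ≈ -6.6500)
G = 7 (G = ((-7/4 - 5) - 1*(-5))*(-4) = (-27/4 + 5)*(-4) = -7/4*(-4) = 7)
(y + G)² = (-133/20 + 7)² = (7/20)² = 49/400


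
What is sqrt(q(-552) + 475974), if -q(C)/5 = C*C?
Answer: 3*I*sqrt(116394) ≈ 1023.5*I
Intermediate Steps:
q(C) = -5*C**2 (q(C) = -5*C*C = -5*C**2)
sqrt(q(-552) + 475974) = sqrt(-5*(-552)**2 + 475974) = sqrt(-5*304704 + 475974) = sqrt(-1523520 + 475974) = sqrt(-1047546) = 3*I*sqrt(116394)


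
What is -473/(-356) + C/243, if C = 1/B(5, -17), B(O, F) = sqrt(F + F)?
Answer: 473/356 - I*sqrt(34)/8262 ≈ 1.3287 - 0.00070576*I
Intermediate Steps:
B(O, F) = sqrt(2)*sqrt(F) (B(O, F) = sqrt(2*F) = sqrt(2)*sqrt(F))
C = -I*sqrt(34)/34 (C = 1/(sqrt(2)*sqrt(-17)) = 1/(sqrt(2)*(I*sqrt(17))) = 1/(I*sqrt(34)) = -I*sqrt(34)/34 ≈ -0.1715*I)
-473/(-356) + C/243 = -473/(-356) - I*sqrt(34)/34/243 = -473*(-1/356) - I*sqrt(34)/34*(1/243) = 473/356 - I*sqrt(34)/8262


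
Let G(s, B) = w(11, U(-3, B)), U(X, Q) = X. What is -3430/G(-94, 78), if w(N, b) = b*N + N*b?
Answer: 1715/33 ≈ 51.970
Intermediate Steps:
w(N, b) = 2*N*b (w(N, b) = N*b + N*b = 2*N*b)
G(s, B) = -66 (G(s, B) = 2*11*(-3) = -66)
-3430/G(-94, 78) = -3430/(-66) = -3430*(-1/66) = 1715/33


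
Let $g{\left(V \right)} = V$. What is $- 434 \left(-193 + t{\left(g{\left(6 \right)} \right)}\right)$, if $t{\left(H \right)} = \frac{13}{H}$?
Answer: $\frac{248465}{3} \approx 82822.0$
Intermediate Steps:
$- 434 \left(-193 + t{\left(g{\left(6 \right)} \right)}\right) = - 434 \left(-193 + \frac{13}{6}\right) = \left(-434\right) \left(- \frac{1145}{6}\right) = \frac{248465}{3}$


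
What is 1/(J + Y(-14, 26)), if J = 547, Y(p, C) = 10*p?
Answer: 1/407 ≈ 0.0024570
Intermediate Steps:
1/(J + Y(-14, 26)) = 1/(547 + 10*(-14)) = 1/(547 - 140) = 1/407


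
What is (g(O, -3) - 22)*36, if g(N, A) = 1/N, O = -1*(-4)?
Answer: -783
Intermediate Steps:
O = 4
g(N, A) = 1/N
(g(O, -3) - 22)*36 = (1/4 - 22)*36 = -87/4*36 = -783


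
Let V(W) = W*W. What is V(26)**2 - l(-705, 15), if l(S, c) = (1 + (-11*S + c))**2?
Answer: -59931465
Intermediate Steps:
V(W) = W**2
l(S, c) = (1 + c - 11*S)**2 (l(S, c) = (1 + (c - 11*S))**2 = (1 + c - 11*S)**2)
V(26)**2 - l(-705, 15) = (26**2)**2 - (1 + 15 - 11*(-705))**2 = 676**2 - (1 + 15 + 7755)**2 = 456976 - 1*7771**2 = 456976 - 1*60388441 = 456976 - 60388441 = -59931465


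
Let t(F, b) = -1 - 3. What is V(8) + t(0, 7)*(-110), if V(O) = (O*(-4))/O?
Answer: 436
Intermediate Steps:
V(O) = -4 (V(O) = (-4*O)/O = -4)
t(F, b) = -4
V(8) + t(0, 7)*(-110) = -4 - 4*(-110) = -4 + 440 = 436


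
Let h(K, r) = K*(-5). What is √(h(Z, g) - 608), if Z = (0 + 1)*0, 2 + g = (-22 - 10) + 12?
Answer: 4*I*√38 ≈ 24.658*I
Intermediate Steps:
g = -22 (g = -2 + ((-22 - 10) + 12) = -2 + (-32 + 12) = -2 - 20 = -22)
Z = 0 (Z = 1*0 = 0)
h(K, r) = -5*K
√(h(Z, g) - 608) = √(-5*0 - 608) = √(0 - 608) = √(-608) = 4*I*√38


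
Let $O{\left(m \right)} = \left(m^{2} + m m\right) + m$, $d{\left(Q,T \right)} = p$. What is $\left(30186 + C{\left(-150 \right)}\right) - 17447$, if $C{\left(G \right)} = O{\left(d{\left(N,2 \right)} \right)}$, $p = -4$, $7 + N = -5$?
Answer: $12767$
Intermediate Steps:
$N = -12$ ($N = -7 - 5 = -12$)
$d{\left(Q,T \right)} = -4$
$O{\left(m \right)} = m + 2 m^{2}$ ($O{\left(m \right)} = \left(m^{2} + m^{2}\right) + m = 2 m^{2} + m = m + 2 m^{2}$)
$C{\left(G \right)} = 28$ ($C{\left(G \right)} = - 4 \left(1 + 2 \left(-4\right)\right) = - 4 \left(1 - 8\right) = \left(-4\right) \left(-7\right) = 28$)
$\left(30186 + C{\left(-150 \right)}\right) - 17447 = \left(30186 + 28\right) - 17447 = 30214 - 17447 = 12767$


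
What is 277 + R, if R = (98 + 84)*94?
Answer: 17385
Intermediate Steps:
R = 17108 (R = 182*94 = 17108)
277 + R = 277 + 17108 = 17385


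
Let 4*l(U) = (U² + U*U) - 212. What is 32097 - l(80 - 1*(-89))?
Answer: 35739/2 ≈ 17870.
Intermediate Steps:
l(U) = -53 + U²/2 (l(U) = ((U² + U*U) - 212)/4 = ((U² + U²) - 212)/4 = (2*U² - 212)/4 = (-212 + 2*U²)/4 = -53 + U²/2)
32097 - l(80 - 1*(-89)) = 32097 - (-53 + (80 - 1*(-89))²/2) = 32097 - (-53 + (80 + 89)²/2) = 32097 - (-53 + (½)*169²) = 32097 - (-53 + (½)*28561) = 32097 - (-53 + 28561/2) = 32097 - 1*28455/2 = 32097 - 28455/2 = 35739/2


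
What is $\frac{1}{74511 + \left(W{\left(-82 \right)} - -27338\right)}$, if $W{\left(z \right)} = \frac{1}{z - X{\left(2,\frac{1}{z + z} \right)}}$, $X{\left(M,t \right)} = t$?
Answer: $\frac{13447}{1369563339} \approx 9.8185 \cdot 10^{-6}$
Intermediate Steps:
$W{\left(z \right)} = \frac{1}{z - \frac{1}{2 z}}$ ($W{\left(z \right)} = \frac{1}{z - \frac{1}{z + z}} = \frac{1}{z - \frac{1}{2 z}}$)
$\frac{1}{74511 + \left(W{\left(-82 \right)} - -27338\right)} = \frac{1}{74511 + \left(2 \left(-82\right) \frac{1}{-1 + 2 \left(-82\right)^{2}} - -27338\right)} = \frac{1}{74511 + \left(2 \left(-82\right) \frac{1}{-1 + 2 \cdot 6724} + 27338\right)} = \frac{1}{74511 + \left(2 \left(-82\right) \frac{1}{-1 + 13448} + 27338\right)} = \frac{1}{74511 + \left(2 \left(-82\right) \frac{1}{13447} + 27338\right)} = \frac{1}{74511 + \left(- \frac{164}{13447} + 27338\right)} = \frac{1}{74511 + \frac{367613922}{13447}} = \frac{1}{\frac{1369563339}{13447}} = \frac{13447}{1369563339}$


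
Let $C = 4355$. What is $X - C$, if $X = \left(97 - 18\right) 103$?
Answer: $3782$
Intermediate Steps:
$X = 8137$ ($X = 79 \cdot 103 = 8137$)
$X - C = 8137 - 4355 = 3782$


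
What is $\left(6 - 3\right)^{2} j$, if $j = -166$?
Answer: $-1494$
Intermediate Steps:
$\left(6 - 3\right)^{2} j = \left(6 - 3\right)^{2} \left(-166\right) = 3^{2} \left(-166\right) = 9 \left(-166\right) = -1494$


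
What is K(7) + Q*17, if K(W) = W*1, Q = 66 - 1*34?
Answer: 551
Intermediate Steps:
Q = 32 (Q = 66 - 34 = 32)
K(W) = W
K(7) + Q*17 = 7 + 32*17 = 7 + 544 = 551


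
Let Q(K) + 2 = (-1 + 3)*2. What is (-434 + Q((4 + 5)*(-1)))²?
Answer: 186624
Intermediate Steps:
Q(K) = 2 (Q(K) = -2 + (-1 + 3)*2 = -2 + 2*2 = -2 + 4 = 2)
(-434 + Q((4 + 5)*(-1)))² = (-434 + 2)² = (-432)² = 186624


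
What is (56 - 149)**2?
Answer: 8649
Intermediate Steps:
(56 - 149)**2 = (-93)**2 = 8649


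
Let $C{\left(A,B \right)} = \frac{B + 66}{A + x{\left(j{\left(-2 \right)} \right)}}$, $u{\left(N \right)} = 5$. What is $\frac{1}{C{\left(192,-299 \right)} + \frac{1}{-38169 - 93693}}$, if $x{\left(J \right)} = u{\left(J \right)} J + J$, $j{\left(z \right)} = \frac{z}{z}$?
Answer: $- \frac{2175723}{2560337} \approx -0.84978$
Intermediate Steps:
$j{\left(z \right)} = 1$
$x{\left(J \right)} = 6 J$ ($x{\left(J \right)} = 5 J + J = 6 J$)
$C{\left(A,B \right)} = \frac{66 + B}{6 + A}$ ($C{\left(A,B \right)} = \frac{B + 66}{A + 6 \cdot 1} = \frac{66 + B}{A + 6} = \frac{66 + B}{6 + A}$)
$\frac{1}{C{\left(192,-299 \right)} + \frac{1}{-38169 - 93693}} = \frac{1}{\frac{66 - 299}{6 + 192} + \frac{1}{-38169 - 93693}} = \frac{1}{\frac{1}{198} \left(-233\right) + \frac{1}{-131862}} = \frac{1}{\frac{1}{198} \left(-233\right) - \frac{1}{131862}} = \frac{1}{- \frac{233}{198} - \frac{1}{131862}} = \frac{1}{- \frac{2560337}{2175723}} = - \frac{2175723}{2560337}$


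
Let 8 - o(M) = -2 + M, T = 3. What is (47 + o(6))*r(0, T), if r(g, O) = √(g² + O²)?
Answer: 153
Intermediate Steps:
o(M) = 10 - M (o(M) = 8 - (-2 + M) = 8 + (2 - M) = 10 - M)
r(g, O) = √(O² + g²)
(47 + o(6))*r(0, T) = (47 + (10 - 1*6))*√(3² + 0²) = (47 + (10 - 6))*√(9 + 0) = (47 + 4)*√9 = 51*3 = 153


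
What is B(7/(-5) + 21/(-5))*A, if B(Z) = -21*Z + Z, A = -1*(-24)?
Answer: 2688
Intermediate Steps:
A = 24
B(Z) = -20*Z
B(7/(-5) + 21/(-5))*A = -20*(7/(-5) + 21/(-5))*24 = -20*(7*(-⅕) + 21*(-⅕))*24 = -20*(-7/5 - 21/5)*24 = -20*(-28/5)*24 = 112*24 = 2688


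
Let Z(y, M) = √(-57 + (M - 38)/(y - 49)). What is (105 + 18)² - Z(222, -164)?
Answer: 15129 - I*√1740899/173 ≈ 15129.0 - 7.6268*I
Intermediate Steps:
Z(y, M) = √(-57 + (-38 + M)/(-49 + y))
(105 + 18)² - Z(222, -164) = (105 + 18)² - √((2755 - 164 - 57*222)/(-49 + 222)) = 123² - √((2755 - 164 - 12654)/173) = 15129 - √((1/173)*(-10063)) = 15129 - √(-10063/173) = 15129 - I*√1740899/173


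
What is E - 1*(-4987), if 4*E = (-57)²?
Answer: 23197/4 ≈ 5799.3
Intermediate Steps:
E = 3249/4 (E = (¼)*(-57)² = (¼)*3249 = 3249/4 ≈ 812.25)
E - 1*(-4987) = 3249/4 - 1*(-4987) = 3249/4 + 4987 = 23197/4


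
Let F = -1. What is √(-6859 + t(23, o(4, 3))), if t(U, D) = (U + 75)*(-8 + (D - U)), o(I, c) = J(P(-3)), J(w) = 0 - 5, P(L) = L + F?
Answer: I*√10387 ≈ 101.92*I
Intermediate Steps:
P(L) = -1 + L (P(L) = L - 1 = -1 + L)
J(w) = -5
o(I, c) = -5
t(U, D) = (75 + U)*(-8 + D - U)
√(-6859 + t(23, o(4, 3))) = √(-6859 + (-600 - 1*23² - 83*23 + 75*(-5) - 5*23)) = √(-6859 + (-600 - 1*529 - 1909 - 375 - 115)) = √(-6859 + (-600 - 529 - 1909 - 375 - 115)) = √(-6859 - 3528) = √(-10387) = I*√10387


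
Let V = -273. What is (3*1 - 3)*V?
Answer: 0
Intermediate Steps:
(3*1 - 3)*V = (3*1 - 3)*(-273) = (3 - 3)*(-273) = 0*(-273) = 0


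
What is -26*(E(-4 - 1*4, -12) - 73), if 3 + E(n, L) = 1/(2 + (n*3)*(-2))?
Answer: 49387/25 ≈ 1975.5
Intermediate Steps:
E(n, L) = -3 + 1/(2 - 6*n) (E(n, L) = -3 + 1/(2 + (n*3)*(-2)) = -3 + 1/(2 + (3*n)*(-2)) = -3 + 1/(2 - 6*n))
-26*(E(-4 - 1*4, -12) - 73) = -26*((5 - 18*(-4 - 1*4))/(2*(-1 + 3*(-4 - 1*4))) - 73) = -26*((5 - 18*(-4 - 4))/(2*(-1 + 3*(-4 - 4))) - 73) = -26*((5 - 18*(-8))/(2*(-1 + 3*(-8))) - 73) = -26*((5 + 144)/(2*(-1 - 24)) - 73) = -26*((½)*149/(-25) - 73) = -26*((½)*(-1/25)*149 - 73) = -26*(-149/50 - 73) = -26*(-3799/50) = 49387/25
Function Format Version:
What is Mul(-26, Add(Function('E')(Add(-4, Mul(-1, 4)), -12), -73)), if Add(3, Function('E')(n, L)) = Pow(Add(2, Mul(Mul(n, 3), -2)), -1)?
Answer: Rational(49387, 25) ≈ 1975.5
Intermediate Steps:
Function('E')(n, L) = Add(-3, Pow(Add(2, Mul(-6, n)), -1)) (Function('E')(n, L) = Add(-3, Pow(Add(2, Mul(Mul(n, 3), -2)), -1)) = Add(-3, Pow(Add(2, Mul(Mul(3, n), -2)), -1)) = Add(-3, Pow(Add(2, Mul(-6, n)), -1)))
Mul(-26, Add(Function('E')(Add(-4, Mul(-1, 4)), -12), -73)) = Mul(-26, Add(Mul(Rational(1, 2), Pow(Add(-1, Mul(3, Add(-4, Mul(-1, 4)))), -1), Add(5, Mul(-18, Add(-4, Mul(-1, 4))))), -73)) = Mul(-26, Add(Mul(Rational(1, 2), Pow(Add(-1, Mul(3, Add(-4, -4))), -1), Add(5, Mul(-18, Add(-4, -4)))), -73)) = Mul(-26, Add(Mul(Rational(1, 2), Pow(Add(-1, Mul(3, -8)), -1), Add(5, Mul(-18, -8))), -73)) = Mul(-26, Add(Mul(Rational(1, 2), Pow(Add(-1, -24), -1), Add(5, 144)), -73)) = Mul(-26, Add(Mul(Rational(1, 2), Pow(-25, -1), 149), -73)) = Mul(-26, Add(Mul(Rational(1, 2), Rational(-1, 25), 149), -73)) = Mul(-26, Add(Rational(-149, 50), -73)) = Mul(-26, Rational(-3799, 50)) = Rational(49387, 25)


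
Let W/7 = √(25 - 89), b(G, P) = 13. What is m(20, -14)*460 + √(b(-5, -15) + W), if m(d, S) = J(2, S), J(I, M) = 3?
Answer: 1380 + √(13 + 56*I) ≈ 1385.9 + 4.7164*I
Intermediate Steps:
W = 56*I (W = 7*√(25 - 89) = 7*√(-64) = 7*(8*I) = 56*I ≈ 56.0*I)
m(d, S) = 3
m(20, -14)*460 + √(b(-5, -15) + W) = 3*460 + √(13 + 56*I) = 1380 + √(13 + 56*I)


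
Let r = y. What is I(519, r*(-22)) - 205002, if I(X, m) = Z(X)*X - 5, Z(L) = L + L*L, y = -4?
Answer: 139862713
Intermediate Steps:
r = -4
Z(L) = L + L²
I(X, m) = -5 + X²*(1 + X) (I(X, m) = (X*(1 + X))*X - 5 = X²*(1 + X) - 5 = -5 + X²*(1 + X))
I(519, r*(-22)) - 205002 = (-5 + 519²*(1 + 519)) - 205002 = (-5 + 269361*520) - 205002 = (-5 + 140067720) - 205002 = 140067715 - 205002 = 139862713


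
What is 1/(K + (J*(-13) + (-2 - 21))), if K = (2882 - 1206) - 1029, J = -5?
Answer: 1/689 ≈ 0.0014514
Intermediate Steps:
K = 647 (K = 1676 - 1029 = 647)
1/(K + (J*(-13) + (-2 - 21))) = 1/(647 + (-5*(-13) + (-2 - 21))) = 1/(647 + (65 - 23)) = 1/(647 + 42) = 1/689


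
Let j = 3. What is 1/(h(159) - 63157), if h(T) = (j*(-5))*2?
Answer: -1/63187 ≈ -1.5826e-5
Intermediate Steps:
h(T) = -30 (h(T) = (3*(-5))*2 = -15*2 = -30)
1/(h(159) - 63157) = 1/(-30 - 63157) = 1/(-63187) = -1/63187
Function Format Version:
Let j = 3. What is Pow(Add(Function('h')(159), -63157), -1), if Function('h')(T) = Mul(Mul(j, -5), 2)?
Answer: Rational(-1, 63187) ≈ -1.5826e-5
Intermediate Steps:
Function('h')(T) = -30 (Function('h')(T) = Mul(Mul(3, -5), 2) = Mul(-15, 2) = -30)
Pow(Add(Function('h')(159), -63157), -1) = Pow(Add(-30, -63157), -1) = Pow(-63187, -1) = Rational(-1, 63187)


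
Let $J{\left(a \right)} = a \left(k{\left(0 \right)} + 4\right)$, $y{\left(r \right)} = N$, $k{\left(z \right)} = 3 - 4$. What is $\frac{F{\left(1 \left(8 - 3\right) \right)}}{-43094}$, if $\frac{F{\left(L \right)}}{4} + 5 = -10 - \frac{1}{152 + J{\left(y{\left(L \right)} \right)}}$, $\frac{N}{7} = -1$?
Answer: $\frac{3932}{2822657} \approx 0.001393$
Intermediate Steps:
$N = -7$ ($N = 7 \left(-1\right) = -7$)
$k{\left(z \right)} = -1$ ($k{\left(z \right)} = 3 - 4 = -1$)
$y{\left(r \right)} = -7$
$J{\left(a \right)} = 3 a$ ($J{\left(a \right)} = a \left(-1 + 4\right) = a 3 = 3 a$)
$F{\left(L \right)} = - \frac{7864}{131}$ ($F{\left(L \right)} = -20 + 4 \left(-10 - \frac{1}{152 + 3 \left(-7\right)}\right) = -20 + 4 \left(-10 - \frac{1}{152 - 21}\right) = -20 + 4 \left(-10 - \frac{1}{131}\right) = -20 + 4 \left(- \frac{1311}{131}\right) = -20 - \frac{5244}{131} = - \frac{7864}{131}$)
$\frac{F{\left(1 \left(8 - 3\right) \right)}}{-43094} = - \frac{7864}{131 \left(-43094\right)} = \left(- \frac{7864}{131}\right) \left(- \frac{1}{43094}\right) = \frac{3932}{2822657}$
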